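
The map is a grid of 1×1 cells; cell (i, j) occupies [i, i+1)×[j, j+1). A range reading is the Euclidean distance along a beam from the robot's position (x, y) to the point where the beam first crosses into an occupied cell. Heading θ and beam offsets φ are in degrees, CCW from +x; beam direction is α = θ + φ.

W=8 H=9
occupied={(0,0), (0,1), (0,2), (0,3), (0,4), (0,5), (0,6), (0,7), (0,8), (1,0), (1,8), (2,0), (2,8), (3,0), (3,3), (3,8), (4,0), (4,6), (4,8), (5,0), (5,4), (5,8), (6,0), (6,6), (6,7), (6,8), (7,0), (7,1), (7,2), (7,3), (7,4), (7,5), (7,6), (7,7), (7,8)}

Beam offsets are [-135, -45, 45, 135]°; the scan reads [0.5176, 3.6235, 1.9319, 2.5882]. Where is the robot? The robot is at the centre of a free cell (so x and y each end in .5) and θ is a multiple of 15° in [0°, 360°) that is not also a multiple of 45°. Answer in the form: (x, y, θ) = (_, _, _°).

(x, y, θ) = (4.5, 5.5, 210°)

Enumerate (i+0.5, j+0.5, θ) over the 37 free cells and 16 admissible headings. For each, cast all 4 beams and compare to the given ranges.
  (4.5, 4.5, 120°): beam 2 = 1.5529 ≠ 3.6235 ✗
  (1.5, 5.5, 150°): beam 1 = 2.5882 ≠ 0.5176 ✗
  (2.5, 7.5, 255°): beam 1 = 0.5774 ≠ 0.5176 ✗
  …
  (4.5, 5.5, 210°): r_1=0.5176, r_2=3.6235, r_3=1.9319, r_4=2.5882 — all match ✓
Only this pose fits every beam.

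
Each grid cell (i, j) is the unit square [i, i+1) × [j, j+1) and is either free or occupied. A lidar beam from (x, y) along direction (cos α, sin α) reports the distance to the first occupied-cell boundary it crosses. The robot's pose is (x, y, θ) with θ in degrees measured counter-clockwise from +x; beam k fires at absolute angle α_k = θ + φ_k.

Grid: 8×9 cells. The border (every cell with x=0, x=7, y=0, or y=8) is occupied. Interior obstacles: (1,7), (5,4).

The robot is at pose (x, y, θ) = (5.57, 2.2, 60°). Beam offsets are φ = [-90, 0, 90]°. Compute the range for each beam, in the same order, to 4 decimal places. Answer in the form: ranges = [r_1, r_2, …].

ranges = [1.6512, 2.8600, 5.2770]

beam 1: φ=-90°, α=330°
  dir = (cos 330°, sin 330°) = (0.8660, -0.5000); from cell (5,2)
  next x-line at t=0.4965, next y-line at t=0.4000; Δt_x=1.1547, Δt_y=2.0000
    y: enter (5,1) at t=0.4000
    x: enter (6,1) at t=0.4965
    x: enter (7,1) at t=1.6512 ← occupied
  → r_1 = 1.6512
beam 2: φ=0°, α=60°
  dir = (cos 60°, sin 60°) = (0.5000, 0.8660); from cell (5,2)
  next x-line at t=0.8600, next y-line at t=0.9238; Δt_x=2.0000, Δt_y=1.1547
    x: enter (6,2) at t=0.8600
    y: enter (6,3) at t=0.9238
    y: enter (6,4) at t=2.0785
    x: enter (7,4) at t=2.8600 ← occupied
  → r_2 = 2.8600
beam 3: φ=90°, α=150°
  dir = (cos 150°, sin 150°) = (-0.8660, 0.5000); from cell (5,2)
  next x-line at t=0.6582, next y-line at t=1.6000; Δt_x=1.1547, Δt_y=2.0000
    x: enter (4,2) at t=0.6582
    y: enter (4,3) at t=1.6000
    x: enter (3,3) at t=1.8129
    x: enter (2,3) at t=2.9676
    y: enter (2,4) at t=3.6000
    x: enter (1,4) at t=4.1223
    x: enter (0,4) at t=5.2770 ← occupied
  → r_3 = 5.2770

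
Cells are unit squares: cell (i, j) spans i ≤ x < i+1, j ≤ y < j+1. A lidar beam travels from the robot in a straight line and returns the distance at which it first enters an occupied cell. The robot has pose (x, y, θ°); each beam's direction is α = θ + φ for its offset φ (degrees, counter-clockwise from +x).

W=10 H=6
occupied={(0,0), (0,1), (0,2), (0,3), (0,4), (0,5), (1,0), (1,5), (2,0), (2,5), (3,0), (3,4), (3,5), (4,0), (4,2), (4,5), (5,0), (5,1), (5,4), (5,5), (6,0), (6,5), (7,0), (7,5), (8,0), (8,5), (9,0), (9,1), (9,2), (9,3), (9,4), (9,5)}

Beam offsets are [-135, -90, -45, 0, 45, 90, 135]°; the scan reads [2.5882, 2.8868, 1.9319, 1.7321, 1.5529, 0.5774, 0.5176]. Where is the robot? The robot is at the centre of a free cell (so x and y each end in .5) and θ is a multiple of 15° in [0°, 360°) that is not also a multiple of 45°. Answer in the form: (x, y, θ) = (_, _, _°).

(x, y, θ) = (1.5, 3.5, 60°)

Enumerate (i+0.5, j+0.5, θ) over the 28 free cells and 16 admissible headings. For each, cast all 7 beams and compare to the given ranges.
  (6.5, 1.5, 300°): beam 1 = 0.5176 ≠ 2.5882 ✗
  (6.5, 3.5, 330°): beam 1 = 1.9319 ≠ 2.5882 ✗
  (6.5, 1.5, 120°): beam 1 = 1.9319 ≠ 2.5882 ✗
  …
  (1.5, 3.5, 60°): r_1=2.5882, r_2=2.8868, r_3=1.9319, r_4=1.7321, r_5=1.5529, r_6=0.5774, r_7=0.5176 — all match ✓
Unique over the lattice → pose = (1.5, 3.5, 60°).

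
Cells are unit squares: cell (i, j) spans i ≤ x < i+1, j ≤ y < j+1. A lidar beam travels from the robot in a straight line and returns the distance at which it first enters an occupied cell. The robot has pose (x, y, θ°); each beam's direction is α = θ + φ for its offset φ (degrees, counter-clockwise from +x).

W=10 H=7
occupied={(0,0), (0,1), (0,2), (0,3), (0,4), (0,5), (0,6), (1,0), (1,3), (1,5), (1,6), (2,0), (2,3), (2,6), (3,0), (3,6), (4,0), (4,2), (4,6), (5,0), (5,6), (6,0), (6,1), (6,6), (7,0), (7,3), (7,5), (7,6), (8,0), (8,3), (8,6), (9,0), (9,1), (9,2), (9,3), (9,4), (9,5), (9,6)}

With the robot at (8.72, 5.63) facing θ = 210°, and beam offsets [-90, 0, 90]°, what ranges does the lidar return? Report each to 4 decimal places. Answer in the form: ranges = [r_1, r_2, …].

beam 1: φ=-90°, α=120°
  cosα=-0.5000 sinα=0.8660 | (8,5) | tMaxX 1.4400 tMaxY 0.4272 | tΔX 2.0000 tΔY 1.1547
    t=0.4272 [y] (8,6) — stop
  → r_1 = 0.4272
beam 2: φ=0°, α=210°
  cosα=-0.8660 sinα=-0.5000 | (8,5) | tMaxX 0.8314 tMaxY 1.2600 | tΔX 1.1547 tΔY 2.0000
    t=0.8314 [x] (7,5) — stop
  → r_2 = 0.8314
beam 3: φ=90°, α=300°
  cosα=0.5000 sinα=-0.8660 | (8,5) | tMaxX 0.5600 tMaxY 0.7275 | tΔX 2.0000 tΔY 1.1547
    t=0.5600 [x] (9,5) — stop
  → r_3 = 0.5600

ranges = [0.4272, 0.8314, 0.5600]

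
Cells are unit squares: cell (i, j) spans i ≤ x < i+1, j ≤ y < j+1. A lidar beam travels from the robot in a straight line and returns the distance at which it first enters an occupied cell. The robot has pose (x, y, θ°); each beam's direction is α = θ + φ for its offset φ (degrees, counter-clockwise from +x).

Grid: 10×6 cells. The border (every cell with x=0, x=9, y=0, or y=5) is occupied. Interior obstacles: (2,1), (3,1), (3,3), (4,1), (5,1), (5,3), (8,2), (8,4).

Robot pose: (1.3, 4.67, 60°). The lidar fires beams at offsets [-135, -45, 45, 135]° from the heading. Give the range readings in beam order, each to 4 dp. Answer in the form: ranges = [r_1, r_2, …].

beam 1: φ=-135°, α=285°
  dir = (cos 285°, sin 285°) = (0.2588, -0.9659); from cell (1,4)
  next x-line at t=2.7046, next y-line at t=0.6936; Δt_x=3.8637, Δt_y=1.0353
    y: enter (1,3) at t=0.6936
    y: enter (1,2) at t=1.7289
    x: enter (2,2) at t=2.7046
    y: enter (2,1) at t=2.7642 ← occupied
  → r_1 = 2.7642
beam 2: φ=-45°, α=15°
  dir = (cos 15°, sin 15°) = (0.9659, 0.2588); from cell (1,4)
  next x-line at t=0.7247, next y-line at t=1.2750; Δt_x=1.0353, Δt_y=3.8637
    x: enter (2,4) at t=0.7247
    y: enter (2,5) at t=1.2750 ← occupied
  → r_2 = 1.2750
beam 3: φ=45°, α=105°
  dir = (cos 105°, sin 105°) = (-0.2588, 0.9659); from cell (1,4)
  next x-line at t=1.1591, next y-line at t=0.3416; Δt_x=3.8637, Δt_y=1.0353
    y: enter (1,5) at t=0.3416 ← occupied
  → r_3 = 0.3416
beam 4: φ=135°, α=195°
  dir = (cos 195°, sin 195°) = (-0.9659, -0.2588); from cell (1,4)
  next x-line at t=0.3106, next y-line at t=2.5887; Δt_x=1.0353, Δt_y=3.8637
    x: enter (0,4) at t=0.3106 ← occupied
  → r_4 = 0.3106

ranges = [2.7642, 1.2750, 0.3416, 0.3106]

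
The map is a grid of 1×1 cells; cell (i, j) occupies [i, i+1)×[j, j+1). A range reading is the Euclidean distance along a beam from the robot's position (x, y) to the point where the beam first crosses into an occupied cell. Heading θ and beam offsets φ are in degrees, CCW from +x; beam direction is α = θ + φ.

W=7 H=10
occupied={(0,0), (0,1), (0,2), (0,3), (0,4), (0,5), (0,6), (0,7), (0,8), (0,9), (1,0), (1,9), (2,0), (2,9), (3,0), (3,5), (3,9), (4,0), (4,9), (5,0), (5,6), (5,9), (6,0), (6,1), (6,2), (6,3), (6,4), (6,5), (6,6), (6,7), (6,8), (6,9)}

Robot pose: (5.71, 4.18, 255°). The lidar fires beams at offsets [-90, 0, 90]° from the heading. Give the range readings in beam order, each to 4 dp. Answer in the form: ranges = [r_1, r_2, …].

beam 1: φ=-90°, α=165°
  cosα=-0.9659 sinα=0.2588 | (5,4) | tMaxX 0.7350 tMaxY 3.1682 | tΔX 1.0353 tΔY 3.8637
    t=0.7350 [x] (4,4)
    t=1.7703 [x] (3,4)
    t=2.8056 [x] (2,4)
    t=3.1682 [y] (2,5)
    t=3.8409 [x] (1,5)
    t=4.8762 [x] (0,5) — stop
  → r_1 = 4.8762
beam 2: φ=0°, α=255°
  cosα=-0.2588 sinα=-0.9659 | (5,4) | tMaxX 2.7432 tMaxY 0.1863 | tΔX 3.8637 tΔY 1.0353
    t=0.1863 [y] (5,3)
    t=1.2216 [y] (5,2)
    t=2.2569 [y] (5,1)
    t=2.7432 [x] (4,1)
    t=3.2922 [y] (4,0) — stop
  → r_2 = 3.2922
beam 3: φ=90°, α=345°
  cosα=0.9659 sinα=-0.2588 | (5,4) | tMaxX 0.3002 tMaxY 0.6955 | tΔX 1.0353 tΔY 3.8637
    t=0.3002 [x] (6,4) — stop
  → r_3 = 0.3002

ranges = [4.8762, 3.2922, 0.3002]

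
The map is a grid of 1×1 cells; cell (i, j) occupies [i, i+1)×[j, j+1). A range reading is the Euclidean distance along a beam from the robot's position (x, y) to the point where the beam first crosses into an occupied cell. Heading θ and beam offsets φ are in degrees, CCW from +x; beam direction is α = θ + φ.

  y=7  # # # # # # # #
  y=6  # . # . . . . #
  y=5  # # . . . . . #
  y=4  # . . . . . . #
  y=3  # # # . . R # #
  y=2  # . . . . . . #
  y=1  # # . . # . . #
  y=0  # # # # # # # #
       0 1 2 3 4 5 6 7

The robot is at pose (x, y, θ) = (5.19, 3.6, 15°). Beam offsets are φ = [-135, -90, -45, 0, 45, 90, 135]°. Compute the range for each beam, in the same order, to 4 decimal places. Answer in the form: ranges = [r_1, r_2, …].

ranges = [1.8475, 2.6917, 0.9353, 0.8386, 3.6200, 3.5199, 3.6835]

beam 1: φ=-135°, α=240°
  d=(-0.5000,-0.8660)  start (5,3)  tX=0.3800 tY=0.6928  stride 1/|dx|=2.0000 1/|dy|=1.1547
    cross x-line → (4,3), t=0.3800
    cross y-line → (4,2), t=0.6928
    cross y-line → (4,1), t=1.8475 (wall)
  → r_1 = 1.8475
beam 2: φ=-90°, α=285°
  d=(0.2588,-0.9659)  start (5,3)  tX=3.1296 tY=0.6212  stride 1/|dx|=3.8637 1/|dy|=1.0353
    cross y-line → (5,2), t=0.6212
    cross y-line → (5,1), t=1.6564
    cross y-line → (5,0), t=2.6917 (wall)
  → r_2 = 2.6917
beam 3: φ=-45°, α=330°
  d=(0.8660,-0.5000)  start (5,3)  tX=0.9353 tY=1.2000  stride 1/|dx|=1.1547 1/|dy|=2.0000
    cross x-line → (6,3), t=0.9353 (wall)
  → r_3 = 0.9353
beam 4: φ=0°, α=15°
  d=(0.9659,0.2588)  start (5,3)  tX=0.8386 tY=1.5455  stride 1/|dx|=1.0353 1/|dy|=3.8637
    cross x-line → (6,3), t=0.8386 (wall)
  → r_4 = 0.8386
beam 5: φ=45°, α=60°
  d=(0.5000,0.8660)  start (5,3)  tX=1.6200 tY=0.4619  stride 1/|dx|=2.0000 1/|dy|=1.1547
    cross y-line → (5,4), t=0.4619
    cross y-line → (5,5), t=1.6166
    cross x-line → (6,5), t=1.6200
    cross y-line → (6,6), t=2.7713
    cross x-line → (7,6), t=3.6200 (wall)
  → r_5 = 3.6200
beam 6: φ=90°, α=105°
  d=(-0.2588,0.9659)  start (5,3)  tX=0.7341 tY=0.4141  stride 1/|dx|=3.8637 1/|dy|=1.0353
    cross y-line → (5,4), t=0.4141
    cross x-line → (4,4), t=0.7341
    cross y-line → (4,5), t=1.4494
    cross y-line → (4,6), t=2.4847
    cross y-line → (4,7), t=3.5199 (wall)
  → r_6 = 3.5199
beam 7: φ=135°, α=150°
  d=(-0.8660,0.5000)  start (5,3)  tX=0.2194 tY=0.8000  stride 1/|dx|=1.1547 1/|dy|=2.0000
    cross x-line → (4,3), t=0.2194
    cross y-line → (4,4), t=0.8000
    cross x-line → (3,4), t=1.3741
    cross x-line → (2,4), t=2.5288
    cross y-line → (2,5), t=2.8000
    cross x-line → (1,5), t=3.6835 (wall)
  → r_7 = 3.6835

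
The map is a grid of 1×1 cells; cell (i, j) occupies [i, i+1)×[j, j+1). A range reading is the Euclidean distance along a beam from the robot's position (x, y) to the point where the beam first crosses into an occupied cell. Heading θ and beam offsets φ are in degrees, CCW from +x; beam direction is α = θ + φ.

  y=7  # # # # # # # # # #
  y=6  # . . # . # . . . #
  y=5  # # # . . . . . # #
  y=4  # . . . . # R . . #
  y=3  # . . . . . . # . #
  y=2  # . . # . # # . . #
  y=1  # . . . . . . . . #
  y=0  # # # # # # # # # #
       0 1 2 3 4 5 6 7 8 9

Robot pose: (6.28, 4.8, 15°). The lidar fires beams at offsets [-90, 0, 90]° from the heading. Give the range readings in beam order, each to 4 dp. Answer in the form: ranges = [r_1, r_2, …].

beam 1: φ=-90°, α=285°
  direction (0.2588, -0.9659); cell (6,4); t to first gridline: x 2.7819, y 0.8282 (then +3.8637 / +1.0353)
    (6,3) via y @ 0.8282
    (6,2) via y @ 1.8635  # hit
  → r_1 = 1.8635
beam 2: φ=0°, α=15°
  direction (0.9659, 0.2588); cell (6,4); t to first gridline: x 0.7454, y 0.7727 (then +1.0353 / +3.8637)
    (7,4) via x @ 0.7454
    (7,5) via y @ 0.7727
    (8,5) via x @ 1.7807  # hit
  → r_2 = 1.7807
beam 3: φ=90°, α=105°
  direction (-0.2588, 0.9659); cell (6,4); t to first gridline: x 1.0818, y 0.2071 (then +3.8637 / +1.0353)
    (6,5) via y @ 0.2071
    (5,5) via x @ 1.0818
    (5,6) via y @ 1.2423  # hit
  → r_3 = 1.2423

ranges = [1.8635, 1.7807, 1.2423]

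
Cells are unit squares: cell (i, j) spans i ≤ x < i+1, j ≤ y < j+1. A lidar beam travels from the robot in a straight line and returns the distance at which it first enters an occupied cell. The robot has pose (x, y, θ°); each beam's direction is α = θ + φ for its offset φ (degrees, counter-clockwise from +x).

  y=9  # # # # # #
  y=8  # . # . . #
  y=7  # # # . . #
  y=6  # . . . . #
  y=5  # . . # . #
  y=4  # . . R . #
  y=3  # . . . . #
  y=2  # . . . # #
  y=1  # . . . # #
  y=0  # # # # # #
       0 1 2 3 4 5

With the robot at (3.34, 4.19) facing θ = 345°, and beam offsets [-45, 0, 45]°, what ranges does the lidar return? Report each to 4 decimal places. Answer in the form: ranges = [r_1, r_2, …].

beam 1: φ=-45°, α=300°
  cosα=0.5000 sinα=-0.8660 | (3,4) | tMaxX 1.3200 tMaxY 0.2194 | tΔX 2.0000 tΔY 1.1547
    t=0.2194 [y] (3,3)
    t=1.3200 [x] (4,3)
    t=1.3741 [y] (4,2) — stop
  → r_1 = 1.3741
beam 2: φ=0°, α=345°
  cosα=0.9659 sinα=-0.2588 | (3,4) | tMaxX 0.6833 tMaxY 0.7341 | tΔX 1.0353 tΔY 3.8637
    t=0.6833 [x] (4,4)
    t=0.7341 [y] (4,3)
    t=1.7186 [x] (5,3) — stop
  → r_2 = 1.7186
beam 3: φ=45°, α=30°
  cosα=0.8660 sinα=0.5000 | (3,4) | tMaxX 0.7621 tMaxY 1.6200 | tΔX 1.1547 tΔY 2.0000
    t=0.7621 [x] (4,4)
    t=1.6200 [y] (4,5)
    t=1.9168 [x] (5,5) — stop
  → r_3 = 1.9168

ranges = [1.3741, 1.7186, 1.9168]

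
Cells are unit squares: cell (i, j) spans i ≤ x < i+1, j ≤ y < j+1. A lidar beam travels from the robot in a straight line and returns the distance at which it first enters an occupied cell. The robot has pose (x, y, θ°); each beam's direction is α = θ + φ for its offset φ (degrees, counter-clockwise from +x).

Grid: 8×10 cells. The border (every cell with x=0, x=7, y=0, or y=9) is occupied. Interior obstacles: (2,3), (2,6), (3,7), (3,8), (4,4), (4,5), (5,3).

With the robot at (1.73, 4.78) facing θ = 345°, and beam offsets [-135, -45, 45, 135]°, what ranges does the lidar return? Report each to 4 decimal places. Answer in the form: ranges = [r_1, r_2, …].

ranges = [0.8429, 0.9007, 6.0853, 1.4600]

beam 1: φ=-135°, α=210°
  cosα=-0.8660 sinα=-0.5000 | (1,4) | tMaxX 0.8429 tMaxY 1.5600 | tΔX 1.1547 tΔY 2.0000
    t=0.8429 [x] (0,4) — stop
  → r_1 = 0.8429
beam 2: φ=-45°, α=300°
  cosα=0.5000 sinα=-0.8660 | (1,4) | tMaxX 0.5400 tMaxY 0.9007 | tΔX 2.0000 tΔY 1.1547
    t=0.5400 [x] (2,4)
    t=0.9007 [y] (2,3) — stop
  → r_2 = 0.9007
beam 3: φ=45°, α=30°
  cosα=0.8660 sinα=0.5000 | (1,4) | tMaxX 0.3118 tMaxY 0.4400 | tΔX 1.1547 tΔY 2.0000
    t=0.3118 [x] (2,4)
    t=0.4400 [y] (2,5)
    t=1.4665 [x] (3,5)
    t=2.4400 [y] (3,6)
    t=2.6212 [x] (4,6)
    t=3.7759 [x] (5,6)
    t=4.4400 [y] (5,7)
    t=4.9306 [x] (6,7)
    t=6.0853 [x] (7,7) — stop
  → r_3 = 6.0853
beam 4: φ=135°, α=120°
  cosα=-0.5000 sinα=0.8660 | (1,4) | tMaxX 1.4600 tMaxY 0.2540 | tΔX 2.0000 tΔY 1.1547
    t=0.2540 [y] (1,5)
    t=1.4087 [y] (1,6)
    t=1.4600 [x] (0,6) — stop
  → r_4 = 1.4600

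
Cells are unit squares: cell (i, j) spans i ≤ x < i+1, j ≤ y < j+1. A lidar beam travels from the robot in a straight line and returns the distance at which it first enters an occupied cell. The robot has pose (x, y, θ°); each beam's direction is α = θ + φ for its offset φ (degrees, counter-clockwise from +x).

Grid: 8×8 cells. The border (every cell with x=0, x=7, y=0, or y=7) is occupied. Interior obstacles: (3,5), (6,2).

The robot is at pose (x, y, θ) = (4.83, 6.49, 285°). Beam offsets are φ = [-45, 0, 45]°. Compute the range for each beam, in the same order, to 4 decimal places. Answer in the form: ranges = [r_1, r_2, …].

ranges = [1.6600, 4.5205, 2.5057]

beam 1: φ=-45°, α=240°
  d=(-0.5000,-0.8660)  start (4,6)  tX=1.6600 tY=0.5658  stride 1/|dx|=2.0000 1/|dy|=1.1547
    cross y-line → (4,5), t=0.5658
    cross x-line → (3,5), t=1.6600 (wall)
  → r_1 = 1.6600
beam 2: φ=0°, α=285°
  d=(0.2588,-0.9659)  start (4,6)  tX=0.6568 tY=0.5073  stride 1/|dx|=3.8637 1/|dy|=1.0353
    cross y-line → (4,5), t=0.5073
    cross x-line → (5,5), t=0.6568
    cross y-line → (5,4), t=1.5426
    cross y-line → (5,3), t=2.5778
    cross y-line → (5,2), t=3.6131
    cross x-line → (6,2), t=4.5205 (wall)
  → r_2 = 4.5205
beam 3: φ=45°, α=330°
  d=(0.8660,-0.5000)  start (4,6)  tX=0.1963 tY=0.9800  stride 1/|dx|=1.1547 1/|dy|=2.0000
    cross x-line → (5,6), t=0.1963
    cross y-line → (5,5), t=0.9800
    cross x-line → (6,5), t=1.3510
    cross x-line → (7,5), t=2.5057 (wall)
  → r_3 = 2.5057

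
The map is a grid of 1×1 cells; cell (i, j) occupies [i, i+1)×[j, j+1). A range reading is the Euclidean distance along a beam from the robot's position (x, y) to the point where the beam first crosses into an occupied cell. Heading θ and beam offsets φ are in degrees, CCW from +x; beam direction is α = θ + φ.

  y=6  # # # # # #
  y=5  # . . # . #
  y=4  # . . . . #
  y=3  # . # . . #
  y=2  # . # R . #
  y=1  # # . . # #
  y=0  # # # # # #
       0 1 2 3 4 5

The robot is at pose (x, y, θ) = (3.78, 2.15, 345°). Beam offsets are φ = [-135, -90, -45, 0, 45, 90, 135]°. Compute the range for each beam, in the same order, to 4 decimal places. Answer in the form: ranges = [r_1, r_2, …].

ranges = [2.0554, 1.1906, 0.4400, 0.5796, 1.4087, 3.9858, 1.5600]

beam 1: φ=-135°, α=210°
  direction (-0.8660, -0.5000); cell (3,2); t to first gridline: x 0.9007, y 0.3000 (then +1.1547 / +2.0000)
    (3,1) via y @ 0.3000
    (2,1) via x @ 0.9007
    (1,1) via x @ 2.0554  # hit
  → r_1 = 2.0554
beam 2: φ=-90°, α=255°
  direction (-0.2588, -0.9659); cell (3,2); t to first gridline: x 3.0137, y 0.1553 (then +3.8637 / +1.0353)
    (3,1) via y @ 0.1553
    (3,0) via y @ 1.1906  # hit
  → r_2 = 1.1906
beam 3: φ=-45°, α=300°
  direction (0.5000, -0.8660); cell (3,2); t to first gridline: x 0.4400, y 0.1732 (then +2.0000 / +1.1547)
    (3,1) via y @ 0.1732
    (4,1) via x @ 0.4400  # hit
  → r_3 = 0.4400
beam 4: φ=0°, α=345°
  direction (0.9659, -0.2588); cell (3,2); t to first gridline: x 0.2278, y 0.5796 (then +1.0353 / +3.8637)
    (4,2) via x @ 0.2278
    (4,1) via y @ 0.5796  # hit
  → r_4 = 0.5796
beam 5: φ=45°, α=30°
  direction (0.8660, 0.5000); cell (3,2); t to first gridline: x 0.2540, y 1.7000 (then +1.1547 / +2.0000)
    (4,2) via x @ 0.2540
    (5,2) via x @ 1.4087  # hit
  → r_5 = 1.4087
beam 6: φ=90°, α=75°
  direction (0.2588, 0.9659); cell (3,2); t to first gridline: x 0.8500, y 0.8800 (then +3.8637 / +1.0353)
    (4,2) via x @ 0.8500
    (4,3) via y @ 0.8800
    (4,4) via y @ 1.9153
    (4,5) via y @ 2.9505
    (4,6) via y @ 3.9858  # hit
  → r_6 = 3.9858
beam 7: φ=135°, α=120°
  direction (-0.5000, 0.8660); cell (3,2); t to first gridline: x 1.5600, y 0.9815 (then +2.0000 / +1.1547)
    (3,3) via y @ 0.9815
    (2,3) via x @ 1.5600  # hit
  → r_7 = 1.5600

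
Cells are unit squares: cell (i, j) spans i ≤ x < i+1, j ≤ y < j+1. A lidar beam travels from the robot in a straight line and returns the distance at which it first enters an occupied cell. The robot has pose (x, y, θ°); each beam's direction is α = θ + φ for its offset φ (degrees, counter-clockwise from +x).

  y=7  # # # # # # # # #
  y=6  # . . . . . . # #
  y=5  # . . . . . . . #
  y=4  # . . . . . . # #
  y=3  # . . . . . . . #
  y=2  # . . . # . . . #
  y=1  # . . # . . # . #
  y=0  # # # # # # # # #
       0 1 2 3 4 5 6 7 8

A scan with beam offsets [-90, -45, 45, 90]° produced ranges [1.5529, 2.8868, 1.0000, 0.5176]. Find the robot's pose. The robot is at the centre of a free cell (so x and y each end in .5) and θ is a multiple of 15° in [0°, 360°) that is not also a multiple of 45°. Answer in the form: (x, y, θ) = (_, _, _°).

(x, y, θ) = (1.5, 1.5, 75°)

Enumerate (i+0.5, j+0.5, θ) over the 37 free cells and 16 admissible headings. For each, cast all 4 beams and compare to the given ranges.
  (7.5, 3.5, 210°): beam 1 = 0.5774 ≠ 1.5529 ✗
  (5.5, 4.5, 195°): beam 1 = 2.5882 ≠ 1.5529 ✗
  (4.5, 1.5, 240°): beam 1 = 0.5774 ≠ 1.5529 ✗
  (1.5, 2.5, 240°): beam 1 = 0.5774 ≠ 1.5529 ✗
  (4.5, 3.5, 120°): beam 1 = 2.8868 ≠ 1.5529 ✗
  …
  (1.5, 1.5, 75°): r_1=1.5529, r_2=2.8868, r_3=1.0000, r_4=0.5176 — all match ✓
No second candidate reproduces the full scan.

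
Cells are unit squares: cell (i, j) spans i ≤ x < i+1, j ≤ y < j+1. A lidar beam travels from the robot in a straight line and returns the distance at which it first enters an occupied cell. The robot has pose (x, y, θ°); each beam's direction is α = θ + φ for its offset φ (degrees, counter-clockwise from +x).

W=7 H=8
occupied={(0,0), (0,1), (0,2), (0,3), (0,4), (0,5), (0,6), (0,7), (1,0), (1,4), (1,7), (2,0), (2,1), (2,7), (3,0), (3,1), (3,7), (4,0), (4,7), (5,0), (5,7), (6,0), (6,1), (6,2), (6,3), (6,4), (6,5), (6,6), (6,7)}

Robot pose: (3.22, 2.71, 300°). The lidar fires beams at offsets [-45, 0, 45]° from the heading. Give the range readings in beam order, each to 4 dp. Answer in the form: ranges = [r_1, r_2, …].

beam 1: φ=-45°, α=255°
  dir = (cos 255°, sin 255°) = (-0.2588, -0.9659); from cell (3,2)
  next x-line at t=0.8500, next y-line at t=0.7350; Δt_x=3.8637, Δt_y=1.0353
    y: enter (3,1) at t=0.7350 ← occupied
  → r_1 = 0.7350
beam 2: φ=0°, α=300°
  dir = (cos 300°, sin 300°) = (0.5000, -0.8660); from cell (3,2)
  next x-line at t=1.5600, next y-line at t=0.8198; Δt_x=2.0000, Δt_y=1.1547
    y: enter (3,1) at t=0.8198 ← occupied
  → r_2 = 0.8198
beam 3: φ=45°, α=345°
  dir = (cos 345°, sin 345°) = (0.9659, -0.2588); from cell (3,2)
  next x-line at t=0.8075, next y-line at t=2.7432; Δt_x=1.0353, Δt_y=3.8637
    x: enter (4,2) at t=0.8075
    x: enter (5,2) at t=1.8428
    y: enter (5,1) at t=2.7432
    x: enter (6,1) at t=2.8781 ← occupied
  → r_3 = 2.8781

ranges = [0.7350, 0.8198, 2.8781]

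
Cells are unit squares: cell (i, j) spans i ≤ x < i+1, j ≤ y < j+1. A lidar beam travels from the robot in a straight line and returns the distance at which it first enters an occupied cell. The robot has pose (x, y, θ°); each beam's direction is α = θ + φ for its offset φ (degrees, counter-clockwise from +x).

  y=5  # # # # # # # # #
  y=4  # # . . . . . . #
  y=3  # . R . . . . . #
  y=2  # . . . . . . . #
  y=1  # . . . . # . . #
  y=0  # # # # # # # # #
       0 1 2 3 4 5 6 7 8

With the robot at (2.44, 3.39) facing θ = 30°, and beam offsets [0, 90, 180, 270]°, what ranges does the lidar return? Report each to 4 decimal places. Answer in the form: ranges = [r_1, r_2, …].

beam 1: φ=0°, α=30°
  direction (0.8660, 0.5000); cell (2,3); t to first gridline: x 0.6466, y 1.2200 (then +1.1547 / +2.0000)
    (3,3) via x @ 0.6466
    (3,4) via y @ 1.2200
    (4,4) via x @ 1.8013
    (5,4) via x @ 2.9560
    (5,5) via y @ 3.2200  # hit
  → r_1 = 3.2200
beam 2: φ=90°, α=120°
  direction (-0.5000, 0.8660); cell (2,3); t to first gridline: x 0.8800, y 0.7044 (then +2.0000 / +1.1547)
    (2,4) via y @ 0.7044
    (1,4) via x @ 0.8800  # hit
  → r_2 = 0.8800
beam 3: φ=180°, α=210°
  direction (-0.8660, -0.5000); cell (2,3); t to first gridline: x 0.5081, y 0.7800 (then +1.1547 / +2.0000)
    (1,3) via x @ 0.5081
    (1,2) via y @ 0.7800
    (0,2) via x @ 1.6628  # hit
  → r_3 = 1.6628
beam 4: φ=270°, α=300°
  direction (0.5000, -0.8660); cell (2,3); t to first gridline: x 1.1200, y 0.4503 (then +2.0000 / +1.1547)
    (2,2) via y @ 0.4503
    (3,2) via x @ 1.1200
    (3,1) via y @ 1.6050
    (3,0) via y @ 2.7597  # hit
  → r_4 = 2.7597

ranges = [3.2200, 0.8800, 1.6628, 2.7597]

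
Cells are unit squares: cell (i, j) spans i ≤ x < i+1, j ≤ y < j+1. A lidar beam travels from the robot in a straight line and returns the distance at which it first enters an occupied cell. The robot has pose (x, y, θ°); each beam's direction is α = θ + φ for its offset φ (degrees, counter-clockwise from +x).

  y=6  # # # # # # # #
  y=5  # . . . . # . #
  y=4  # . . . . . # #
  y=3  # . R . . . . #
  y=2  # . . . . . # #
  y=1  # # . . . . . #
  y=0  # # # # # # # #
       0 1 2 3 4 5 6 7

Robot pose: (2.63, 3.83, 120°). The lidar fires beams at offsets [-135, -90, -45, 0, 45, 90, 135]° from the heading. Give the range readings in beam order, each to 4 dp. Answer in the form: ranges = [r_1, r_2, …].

beam 1: φ=-135°, α=345°
  direction (0.9659, -0.2588); cell (2,3); t to first gridline: x 0.3831, y 3.2069 (then +1.0353 / +3.8637)
    (3,3) via x @ 0.3831
    (4,3) via x @ 1.4183
    (5,3) via x @ 2.4536
    (5,2) via y @ 3.2069
    (6,2) via x @ 3.4889  # hit
  → r_1 = 3.4889
beam 2: φ=-90°, α=30°
  direction (0.8660, 0.5000); cell (2,3); t to first gridline: x 0.4272, y 0.3400 (then +1.1547 / +2.0000)
    (2,4) via y @ 0.3400
    (3,4) via x @ 0.4272
    (4,4) via x @ 1.5819
    (4,5) via y @ 2.3400
    (5,5) via x @ 2.7366  # hit
  → r_2 = 2.7366
beam 3: φ=-45°, α=75°
  direction (0.2588, 0.9659); cell (2,3); t to first gridline: x 1.4296, y 0.1760 (then +3.8637 / +1.0353)
    (2,4) via y @ 0.1760
    (2,5) via y @ 1.2113
    (3,5) via x @ 1.4296
    (3,6) via y @ 2.2465  # hit
  → r_3 = 2.2465
beam 4: φ=0°, α=120°
  direction (-0.5000, 0.8660); cell (2,3); t to first gridline: x 1.2600, y 0.1963 (then +2.0000 / +1.1547)
    (2,4) via y @ 0.1963
    (1,4) via x @ 1.2600
    (1,5) via y @ 1.3510
    (1,6) via y @ 2.5057  # hit
  → r_4 = 2.5057
beam 5: φ=45°, α=165°
  direction (-0.9659, 0.2588); cell (2,3); t to first gridline: x 0.6522, y 0.6568 (then +1.0353 / +3.8637)
    (1,3) via x @ 0.6522
    (1,4) via y @ 0.6568
    (0,4) via x @ 1.6875  # hit
  → r_5 = 1.6875
beam 6: φ=90°, α=210°
  direction (-0.8660, -0.5000); cell (2,3); t to first gridline: x 0.7275, y 1.6600 (then +1.1547 / +2.0000)
    (1,3) via x @ 0.7275
    (1,2) via y @ 1.6600
    (0,2) via x @ 1.8822  # hit
  → r_6 = 1.8822
beam 7: φ=135°, α=255°
  direction (-0.2588, -0.9659); cell (2,3); t to first gridline: x 2.4341, y 0.8593 (then +3.8637 / +1.0353)
    (2,2) via y @ 0.8593
    (2,1) via y @ 1.8946
    (1,1) via x @ 2.4341  # hit
  → r_7 = 2.4341

ranges = [3.4889, 2.7366, 2.2465, 2.5057, 1.6875, 1.8822, 2.4341]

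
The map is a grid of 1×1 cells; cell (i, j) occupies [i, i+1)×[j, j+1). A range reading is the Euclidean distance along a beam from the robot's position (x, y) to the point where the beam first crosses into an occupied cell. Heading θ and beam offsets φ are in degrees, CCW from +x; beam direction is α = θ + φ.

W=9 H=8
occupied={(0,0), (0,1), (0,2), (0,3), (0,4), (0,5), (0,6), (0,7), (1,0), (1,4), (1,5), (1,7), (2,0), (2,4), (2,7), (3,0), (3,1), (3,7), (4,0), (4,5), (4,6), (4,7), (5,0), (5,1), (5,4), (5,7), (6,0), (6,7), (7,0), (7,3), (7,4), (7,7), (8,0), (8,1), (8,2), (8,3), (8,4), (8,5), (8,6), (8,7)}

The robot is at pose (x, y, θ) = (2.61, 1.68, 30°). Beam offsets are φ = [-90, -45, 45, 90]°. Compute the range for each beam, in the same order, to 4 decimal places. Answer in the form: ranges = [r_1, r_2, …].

ranges = [0.7800, 0.4038, 5.3705, 2.6789]

beam 1: φ=-90°, α=300°
  dir = (cos 300°, sin 300°) = (0.5000, -0.8660); from cell (2,1)
  next x-line at t=0.7800, next y-line at t=0.7852; Δt_x=2.0000, Δt_y=1.1547
    x: enter (3,1) at t=0.7800 ← occupied
  → r_1 = 0.7800
beam 2: φ=-45°, α=345°
  dir = (cos 345°, sin 345°) = (0.9659, -0.2588); from cell (2,1)
  next x-line at t=0.4038, next y-line at t=2.6273; Δt_x=1.0353, Δt_y=3.8637
    x: enter (3,1) at t=0.4038 ← occupied
  → r_2 = 0.4038
beam 3: φ=45°, α=75°
  dir = (cos 75°, sin 75°) = (0.2588, 0.9659); from cell (2,1)
  next x-line at t=1.5068, next y-line at t=0.3313; Δt_x=3.8637, Δt_y=1.0353
    y: enter (2,2) at t=0.3313
    y: enter (2,3) at t=1.3666
    x: enter (3,3) at t=1.5068
    y: enter (3,4) at t=2.4018
    y: enter (3,5) at t=3.4371
    y: enter (3,6) at t=4.4724
    x: enter (4,6) at t=5.3705 ← occupied
  → r_3 = 5.3705
beam 4: φ=90°, α=120°
  dir = (cos 120°, sin 120°) = (-0.5000, 0.8660); from cell (2,1)
  next x-line at t=1.2200, next y-line at t=0.3695; Δt_x=2.0000, Δt_y=1.1547
    y: enter (2,2) at t=0.3695
    x: enter (1,2) at t=1.2200
    y: enter (1,3) at t=1.5242
    y: enter (1,4) at t=2.6789 ← occupied
  → r_4 = 2.6789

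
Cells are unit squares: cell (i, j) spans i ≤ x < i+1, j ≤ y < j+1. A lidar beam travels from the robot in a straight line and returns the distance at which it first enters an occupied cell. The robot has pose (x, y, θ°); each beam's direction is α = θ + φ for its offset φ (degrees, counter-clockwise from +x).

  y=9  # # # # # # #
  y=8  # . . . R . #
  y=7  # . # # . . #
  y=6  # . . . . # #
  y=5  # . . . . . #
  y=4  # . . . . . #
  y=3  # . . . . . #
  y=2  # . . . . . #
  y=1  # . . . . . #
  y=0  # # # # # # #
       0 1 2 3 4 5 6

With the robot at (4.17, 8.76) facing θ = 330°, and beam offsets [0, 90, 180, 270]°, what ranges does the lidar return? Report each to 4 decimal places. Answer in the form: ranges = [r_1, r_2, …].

ranges = [2.1131, 0.2771, 0.4800, 0.8776]

beam 1: φ=0°, α=330°
  cosα=0.8660 sinα=-0.5000 | (4,8) | tMaxX 0.9584 tMaxY 1.5200 | tΔX 1.1547 tΔY 2.0000
    t=0.9584 [x] (5,8)
    t=1.5200 [y] (5,7)
    t=2.1131 [x] (6,7) — stop
  → r_1 = 2.1131
beam 2: φ=90°, α=60°
  cosα=0.5000 sinα=0.8660 | (4,8) | tMaxX 1.6600 tMaxY 0.2771 | tΔX 2.0000 tΔY 1.1547
    t=0.2771 [y] (4,9) — stop
  → r_2 = 0.2771
beam 3: φ=180°, α=150°
  cosα=-0.8660 sinα=0.5000 | (4,8) | tMaxX 0.1963 tMaxY 0.4800 | tΔX 1.1547 tΔY 2.0000
    t=0.1963 [x] (3,8)
    t=0.4800 [y] (3,9) — stop
  → r_3 = 0.4800
beam 4: φ=270°, α=240°
  cosα=-0.5000 sinα=-0.8660 | (4,8) | tMaxX 0.3400 tMaxY 0.8776 | tΔX 2.0000 tΔY 1.1547
    t=0.3400 [x] (3,8)
    t=0.8776 [y] (3,7) — stop
  → r_4 = 0.8776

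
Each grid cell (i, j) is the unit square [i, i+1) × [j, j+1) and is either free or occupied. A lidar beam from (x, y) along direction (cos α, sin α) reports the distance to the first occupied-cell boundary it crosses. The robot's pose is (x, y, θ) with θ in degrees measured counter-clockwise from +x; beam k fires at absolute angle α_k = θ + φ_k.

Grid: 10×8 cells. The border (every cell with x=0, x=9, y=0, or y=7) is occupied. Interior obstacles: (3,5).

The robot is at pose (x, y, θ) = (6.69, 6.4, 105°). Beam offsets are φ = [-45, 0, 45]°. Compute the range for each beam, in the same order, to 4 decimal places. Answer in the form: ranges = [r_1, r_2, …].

beam 1: φ=-45°, α=60°
  dir = (cos 60°, sin 60°) = (0.5000, 0.8660); from cell (6,6)
  next x-line at t=0.6200, next y-line at t=0.6928; Δt_x=2.0000, Δt_y=1.1547
    x: enter (7,6) at t=0.6200
    y: enter (7,7) at t=0.6928 ← occupied
  → r_1 = 0.6928
beam 2: φ=0°, α=105°
  dir = (cos 105°, sin 105°) = (-0.2588, 0.9659); from cell (6,6)
  next x-line at t=2.6660, next y-line at t=0.6212; Δt_x=3.8637, Δt_y=1.0353
    y: enter (6,7) at t=0.6212 ← occupied
  → r_2 = 0.6212
beam 3: φ=45°, α=150°
  dir = (cos 150°, sin 150°) = (-0.8660, 0.5000); from cell (6,6)
  next x-line at t=0.7967, next y-line at t=1.2000; Δt_x=1.1547, Δt_y=2.0000
    x: enter (5,6) at t=0.7967
    y: enter (5,7) at t=1.2000 ← occupied
  → r_3 = 1.2000

ranges = [0.6928, 0.6212, 1.2000]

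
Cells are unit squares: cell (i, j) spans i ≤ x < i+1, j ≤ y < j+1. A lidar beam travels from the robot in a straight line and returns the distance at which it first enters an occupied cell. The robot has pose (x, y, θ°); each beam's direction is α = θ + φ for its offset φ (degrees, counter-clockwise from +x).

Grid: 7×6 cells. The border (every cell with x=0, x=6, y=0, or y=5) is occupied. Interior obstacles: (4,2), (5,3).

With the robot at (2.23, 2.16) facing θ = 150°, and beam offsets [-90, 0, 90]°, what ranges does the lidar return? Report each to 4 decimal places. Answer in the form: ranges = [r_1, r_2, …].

beam 1: φ=-90°, α=60°
  direction (0.5000, 0.8660); cell (2,2); t to first gridline: x 1.5400, y 0.9699 (then +2.0000 / +1.1547)
    (2,3) via y @ 0.9699
    (3,3) via x @ 1.5400
    (3,4) via y @ 2.1246
    (3,5) via y @ 3.2793  # hit
  → r_1 = 3.2793
beam 2: φ=0°, α=150°
  direction (-0.8660, 0.5000); cell (2,2); t to first gridline: x 0.2656, y 1.6800 (then +1.1547 / +2.0000)
    (1,2) via x @ 0.2656
    (0,2) via x @ 1.4203  # hit
  → r_2 = 1.4203
beam 3: φ=90°, α=240°
  direction (-0.5000, -0.8660); cell (2,2); t to first gridline: x 0.4600, y 0.1848 (then +2.0000 / +1.1547)
    (2,1) via y @ 0.1848
    (1,1) via x @ 0.4600
    (1,0) via y @ 1.3395  # hit
  → r_3 = 1.3395

ranges = [3.2793, 1.4203, 1.3395]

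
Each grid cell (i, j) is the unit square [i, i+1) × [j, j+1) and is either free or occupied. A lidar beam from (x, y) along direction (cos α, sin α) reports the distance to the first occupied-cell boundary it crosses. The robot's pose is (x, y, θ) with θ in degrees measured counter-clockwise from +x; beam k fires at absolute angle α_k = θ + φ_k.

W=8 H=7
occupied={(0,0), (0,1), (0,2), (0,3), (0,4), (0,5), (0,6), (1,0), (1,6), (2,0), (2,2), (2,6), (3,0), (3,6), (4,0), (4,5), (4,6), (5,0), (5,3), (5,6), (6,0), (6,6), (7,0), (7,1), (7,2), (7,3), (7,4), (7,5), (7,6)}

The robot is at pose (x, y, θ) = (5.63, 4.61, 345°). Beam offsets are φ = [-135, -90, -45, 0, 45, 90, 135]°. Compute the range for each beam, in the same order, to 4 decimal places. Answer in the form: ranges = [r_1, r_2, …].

beam 1: φ=-135°, α=210°
  dir = (cos 210°, sin 210°) = (-0.8660, -0.5000); from cell (5,4)
  next x-line at t=0.7275, next y-line at t=1.2200; Δt_x=1.1547, Δt_y=2.0000
    x: enter (4,4) at t=0.7275
    y: enter (4,3) at t=1.2200
    x: enter (3,3) at t=1.8822
    x: enter (2,3) at t=3.0369
    y: enter (2,2) at t=3.2200 ← occupied
  → r_1 = 3.2200
beam 2: φ=-90°, α=255°
  dir = (cos 255°, sin 255°) = (-0.2588, -0.9659); from cell (5,4)
  next x-line at t=2.4341, next y-line at t=0.6315; Δt_x=3.8637, Δt_y=1.0353
    y: enter (5,3) at t=0.6315 ← occupied
  → r_2 = 0.6315
beam 3: φ=-45°, α=300°
  dir = (cos 300°, sin 300°) = (0.5000, -0.8660); from cell (5,4)
  next x-line at t=0.7400, next y-line at t=0.7044; Δt_x=2.0000, Δt_y=1.1547
    y: enter (5,3) at t=0.7044 ← occupied
  → r_3 = 0.7044
beam 4: φ=0°, α=345°
  dir = (cos 345°, sin 345°) = (0.9659, -0.2588); from cell (5,4)
  next x-line at t=0.3831, next y-line at t=2.3569; Δt_x=1.0353, Δt_y=3.8637
    x: enter (6,4) at t=0.3831
    x: enter (7,4) at t=1.4183 ← occupied
  → r_4 = 1.4183
beam 5: φ=45°, α=30°
  dir = (cos 30°, sin 30°) = (0.8660, 0.5000); from cell (5,4)
  next x-line at t=0.4272, next y-line at t=0.7800; Δt_x=1.1547, Δt_y=2.0000
    x: enter (6,4) at t=0.4272
    y: enter (6,5) at t=0.7800
    x: enter (7,5) at t=1.5819 ← occupied
  → r_5 = 1.5819
beam 6: φ=90°, α=75°
  dir = (cos 75°, sin 75°) = (0.2588, 0.9659); from cell (5,4)
  next x-line at t=1.4296, next y-line at t=0.4038; Δt_x=3.8637, Δt_y=1.0353
    y: enter (5,5) at t=0.4038
    x: enter (6,5) at t=1.4296
    y: enter (6,6) at t=1.4390 ← occupied
  → r_6 = 1.4390
beam 7: φ=135°, α=120°
  dir = (cos 120°, sin 120°) = (-0.5000, 0.8660); from cell (5,4)
  next x-line at t=1.2600, next y-line at t=0.4503; Δt_x=2.0000, Δt_y=1.1547
    y: enter (5,5) at t=0.4503
    x: enter (4,5) at t=1.2600 ← occupied
  → r_7 = 1.2600

ranges = [3.2200, 0.6315, 0.7044, 1.4183, 1.5819, 1.4390, 1.2600]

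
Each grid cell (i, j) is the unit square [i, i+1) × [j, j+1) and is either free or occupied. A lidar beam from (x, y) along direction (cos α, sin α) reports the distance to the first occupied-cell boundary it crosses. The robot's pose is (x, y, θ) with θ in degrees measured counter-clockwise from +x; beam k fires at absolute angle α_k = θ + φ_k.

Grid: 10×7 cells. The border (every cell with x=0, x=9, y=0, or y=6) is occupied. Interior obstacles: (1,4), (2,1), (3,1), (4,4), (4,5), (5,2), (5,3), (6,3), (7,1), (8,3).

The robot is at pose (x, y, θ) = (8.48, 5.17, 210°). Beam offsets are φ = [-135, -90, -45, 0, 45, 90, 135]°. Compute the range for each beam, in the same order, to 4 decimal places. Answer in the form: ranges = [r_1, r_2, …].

ranges = [0.8593, 0.9584, 3.2069, 2.3400, 1.2113, 1.0400, 0.5383]

beam 1: φ=-135°, α=75°
  dir = (cos 75°, sin 75°) = (0.2588, 0.9659); from cell (8,5)
  next x-line at t=2.0091, next y-line at t=0.8593; Δt_x=3.8637, Δt_y=1.0353
    y: enter (8,6) at t=0.8593 ← occupied
  → r_1 = 0.8593
beam 2: φ=-90°, α=120°
  dir = (cos 120°, sin 120°) = (-0.5000, 0.8660); from cell (8,5)
  next x-line at t=0.9600, next y-line at t=0.9584; Δt_x=2.0000, Δt_y=1.1547
    y: enter (8,6) at t=0.9584 ← occupied
  → r_2 = 0.9584
beam 3: φ=-45°, α=165°
  dir = (cos 165°, sin 165°) = (-0.9659, 0.2588); from cell (8,5)
  next x-line at t=0.4969, next y-line at t=3.2069; Δt_x=1.0353, Δt_y=3.8637
    x: enter (7,5) at t=0.4969
    x: enter (6,5) at t=1.5322
    x: enter (5,5) at t=2.5675
    y: enter (5,6) at t=3.2069 ← occupied
  → r_3 = 3.2069
beam 4: φ=0°, α=210°
  dir = (cos 210°, sin 210°) = (-0.8660, -0.5000); from cell (8,5)
  next x-line at t=0.5543, next y-line at t=0.3400; Δt_x=1.1547, Δt_y=2.0000
    y: enter (8,4) at t=0.3400
    x: enter (7,4) at t=0.5543
    x: enter (6,4) at t=1.7090
    y: enter (6,3) at t=2.3400 ← occupied
  → r_4 = 2.3400
beam 5: φ=45°, α=255°
  dir = (cos 255°, sin 255°) = (-0.2588, -0.9659); from cell (8,5)
  next x-line at t=1.8546, next y-line at t=0.1760; Δt_x=3.8637, Δt_y=1.0353
    y: enter (8,4) at t=0.1760
    y: enter (8,3) at t=1.2113 ← occupied
  → r_5 = 1.2113
beam 6: φ=90°, α=300°
  dir = (cos 300°, sin 300°) = (0.5000, -0.8660); from cell (8,5)
  next x-line at t=1.0400, next y-line at t=0.1963; Δt_x=2.0000, Δt_y=1.1547
    y: enter (8,4) at t=0.1963
    x: enter (9,4) at t=1.0400 ← occupied
  → r_6 = 1.0400
beam 7: φ=135°, α=345°
  dir = (cos 345°, sin 345°) = (0.9659, -0.2588); from cell (8,5)
  next x-line at t=0.5383, next y-line at t=0.6568; Δt_x=1.0353, Δt_y=3.8637
    x: enter (9,5) at t=0.5383 ← occupied
  → r_7 = 0.5383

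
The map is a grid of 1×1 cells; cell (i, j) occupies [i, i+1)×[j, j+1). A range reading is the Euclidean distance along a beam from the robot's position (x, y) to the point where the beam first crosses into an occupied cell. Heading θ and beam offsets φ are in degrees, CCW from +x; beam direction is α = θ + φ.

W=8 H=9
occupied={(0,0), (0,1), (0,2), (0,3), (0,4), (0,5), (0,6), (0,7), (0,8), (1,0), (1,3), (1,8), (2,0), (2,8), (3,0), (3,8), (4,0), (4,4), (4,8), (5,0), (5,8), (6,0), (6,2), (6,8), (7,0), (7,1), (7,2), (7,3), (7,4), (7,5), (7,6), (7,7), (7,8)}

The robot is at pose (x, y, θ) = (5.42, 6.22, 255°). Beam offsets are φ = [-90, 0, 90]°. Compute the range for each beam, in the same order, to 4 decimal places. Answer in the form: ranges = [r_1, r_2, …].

beam 1: φ=-90°, α=165°
  d=(-0.9659,0.2588)  start (5,6)  tX=0.4348 tY=3.0137  stride 1/|dx|=1.0353 1/|dy|=3.8637
    cross x-line → (4,6), t=0.4348
    cross x-line → (3,6), t=1.4701
    cross x-line → (2,6), t=2.5054
    cross y-line → (2,7), t=3.0137
    cross x-line → (1,7), t=3.5406
    cross x-line → (0,7), t=4.5759 (wall)
  → r_1 = 4.5759
beam 2: φ=0°, α=255°
  d=(-0.2588,-0.9659)  start (5,6)  tX=1.6228 tY=0.2278  stride 1/|dx|=3.8637 1/|dy|=1.0353
    cross y-line → (5,5), t=0.2278
    cross y-line → (5,4), t=1.2630
    cross x-line → (4,4), t=1.6228 (wall)
  → r_2 = 1.6228
beam 3: φ=90°, α=345°
  d=(0.9659,-0.2588)  start (5,6)  tX=0.6005 tY=0.8500  stride 1/|dx|=1.0353 1/|dy|=3.8637
    cross x-line → (6,6), t=0.6005
    cross y-line → (6,5), t=0.8500
    cross x-line → (7,5), t=1.6357 (wall)
  → r_3 = 1.6357

ranges = [4.5759, 1.6228, 1.6357]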